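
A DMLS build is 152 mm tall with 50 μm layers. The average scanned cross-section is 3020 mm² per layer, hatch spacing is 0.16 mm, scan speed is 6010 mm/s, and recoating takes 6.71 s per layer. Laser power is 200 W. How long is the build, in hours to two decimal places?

Layers = ⌈152/0.05⌉ = 3040.
Hatch length per layer = 3020 / 0.16, so 18875 mm.
Scan time per layer: 18875 / 6010 → 3.1406 s.
Per-layer time = 3.1406 + 6.71, so 9.8506 s.
Build time = 3040 × 9.8506 = 29945.824 s = 8.32 hours.

8.32 hours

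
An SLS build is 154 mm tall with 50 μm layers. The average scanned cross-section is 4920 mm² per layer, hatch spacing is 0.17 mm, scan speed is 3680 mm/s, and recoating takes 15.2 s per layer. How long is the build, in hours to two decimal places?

Layers = ⌈154/0.05⌉ = 3080.
Scan path per layer = 4920 / 0.17, so 28941.2 mm.
Scan time per layer: 28941.2 / 3680 → 7.8645 s.
Time per layer = 7.8645 + 15.2 = 23.0645 s.
Total: 3080 × 23.0645 s = 71038.66 s → 19.73 hours.

19.73 hours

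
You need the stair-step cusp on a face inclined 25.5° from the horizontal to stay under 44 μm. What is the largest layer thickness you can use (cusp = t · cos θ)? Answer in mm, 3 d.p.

cos(25.5°) = 0.9026; t_max = 0.044/0.9026 = 0.049 mm.

0.049 mm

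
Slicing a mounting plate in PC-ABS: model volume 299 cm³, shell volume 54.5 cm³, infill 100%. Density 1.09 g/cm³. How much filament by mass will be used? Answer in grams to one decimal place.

Infill region = 299 − 54.5 = 244.5 cm³.
Infill deposited = 1.00 × 244.5, so 244.5 cm³.
Total extruded: 54.5 + 244.5 → 299 cm³.
Mass: 299 × 1.09 → 325.91 g.

325.9 g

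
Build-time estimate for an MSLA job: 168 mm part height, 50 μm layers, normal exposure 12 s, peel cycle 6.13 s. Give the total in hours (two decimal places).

16.92 hours

Layer count = ceil(168 / 0.05) = 3360.
Cycle time = 12 + 6.13, so 18.13 s.
Build time: 3360 × 18.13 s = 60916.8 s, i.e. 16.92 hours.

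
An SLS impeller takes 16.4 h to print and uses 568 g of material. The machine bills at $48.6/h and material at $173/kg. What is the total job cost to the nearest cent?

Time charge = 48.6 × 16.4, so $797.04.
Material charge = 173 × 568/1000, so $98.264.
Job cost: 797.04 + 98.264 = 895.304 ≈ $895.30.

$895.30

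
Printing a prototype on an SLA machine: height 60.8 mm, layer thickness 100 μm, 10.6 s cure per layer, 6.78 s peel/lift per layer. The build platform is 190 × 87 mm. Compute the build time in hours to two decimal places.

2.94 hours

Number of layers: 60.8 / 0.1 → 608 (rounded up).
Per-layer time = 10.6 + 6.78, so 17.38 s.
Total = 608 × 17.38 = 10567.04 s = 2.94 hours.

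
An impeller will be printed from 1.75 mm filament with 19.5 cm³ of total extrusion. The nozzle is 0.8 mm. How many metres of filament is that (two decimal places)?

8.11 m

A = π r² = π × 0.875² = 2.4053 mm².
Length = 19.5 cm³ / 2.4053 mm² = 19500 / 2.4053 = 8107.1 mm = 8.11 m.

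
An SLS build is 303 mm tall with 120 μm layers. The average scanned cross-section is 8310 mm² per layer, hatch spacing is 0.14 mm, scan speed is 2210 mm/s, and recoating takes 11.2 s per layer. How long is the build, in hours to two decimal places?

26.69 hours

Layer count = ceil(303 / 0.12) = 2525.
Per-layer scan distance: 8310 / 0.14 → 59357.1 mm.
Scan time per layer = 59357.1 / 2210, so 26.8584 s.
Per-layer time = 26.8584 + 11.2, so 38.0584 s.
Total: 2525 × 38.0584 s = 96097.46 s → 26.69 hours.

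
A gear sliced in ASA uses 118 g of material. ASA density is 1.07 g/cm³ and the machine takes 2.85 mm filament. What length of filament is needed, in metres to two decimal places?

Volume = 118 g / 1.07 g·cm⁻³ = 110.2804 cm³ = 110280.4 mm³.
Cross-section of 2.85 mm filament: π·(2.85/2)² = 6.3794 mm².
L = V/A = 110280.4/6.3794 = 17286.95 mm → 17.29 m.

17.29 m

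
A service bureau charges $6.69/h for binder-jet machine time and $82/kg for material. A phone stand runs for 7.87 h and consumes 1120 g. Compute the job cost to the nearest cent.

$144.49

Time charge = 6.69 × 7.87 = $52.6503.
Feedstock cost = 82 × 1120/1000, so $91.84.
Total = 52.6503 + 91.84 = 144.4903 ≈ $144.49.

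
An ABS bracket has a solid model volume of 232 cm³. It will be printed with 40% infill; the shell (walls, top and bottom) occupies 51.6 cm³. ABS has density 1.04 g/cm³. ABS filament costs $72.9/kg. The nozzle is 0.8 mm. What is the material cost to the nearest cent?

Infill region = 232 − 51.6 = 180.4 cm³.
Infill deposited = 0.40 × 180.4 = 72.16 cm³.
Deposited volume = 51.6 + 72.16, so 123.76 cm³.
Mass: 123.76 × 1.04 → 128.7104 g.
Cost = 128.7104 g / 1000 × $72.9/kg = $9.38.

$9.38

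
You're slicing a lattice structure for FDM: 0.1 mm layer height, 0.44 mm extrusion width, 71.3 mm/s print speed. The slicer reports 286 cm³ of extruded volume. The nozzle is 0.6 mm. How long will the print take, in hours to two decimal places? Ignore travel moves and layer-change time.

25.32 hours

Bead cross-section = 0.1 × 0.44 = 0.044 mm².
Total extruded path = 286000/0.044 = 6500000 mm.
Time extruding = 6500000 / 71.3, so 91164.1 s.
In the requested units: 91164.1 s = 25.32 hours.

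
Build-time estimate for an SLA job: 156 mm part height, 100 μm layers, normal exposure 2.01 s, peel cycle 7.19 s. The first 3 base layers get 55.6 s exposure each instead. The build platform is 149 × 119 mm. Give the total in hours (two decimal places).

Layers = ⌈156/0.1⌉ = 1560.
Burn-in layers: 3 × (55.6 + 7.19) → 188.37 s.
Remaining layers = 1557 × (2.01 + 7.19), so 14324.4 s.
Total = 188.37 + 14324.4 = 14512.77 s = 4.03 hours.

4.03 hours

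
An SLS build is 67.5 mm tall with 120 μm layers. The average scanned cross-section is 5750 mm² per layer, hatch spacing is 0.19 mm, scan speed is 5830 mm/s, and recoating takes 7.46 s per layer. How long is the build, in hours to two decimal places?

1.98 hours

Layer count = ceil(67.5 / 0.12) = 563.
Per-layer scan distance = 5750 / 0.19, so 30263.2 mm.
Per-layer scan time = 30263.2 / 5830, so 5.1909 s.
Layer cycle: 5.1909 + 7.46 → 12.6509 s.
Total: 563 × 12.6509 s = 7122.4567 s → 1.98 hours.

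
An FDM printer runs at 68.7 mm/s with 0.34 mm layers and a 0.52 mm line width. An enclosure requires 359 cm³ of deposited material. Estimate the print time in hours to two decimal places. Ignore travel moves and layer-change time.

8.21 hours

Extrusion cross-section = 0.34 × 0.52 = 0.1768 mm².
Total extruded path = 359000/0.1768 = 2030543 mm.
Print-move time: 2030543 / 68.7 → 29556.7 s.
In the requested units: 29556.7 s = 8.21 hours.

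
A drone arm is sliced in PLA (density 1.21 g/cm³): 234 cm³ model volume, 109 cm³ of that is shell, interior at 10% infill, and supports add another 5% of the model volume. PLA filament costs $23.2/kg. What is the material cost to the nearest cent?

Infill region = 234 − 109, so 125 cm³.
Infill volume: 0.10 × 125 → 12.5 cm³.
Support = 0.05 × 234, so 11.7 cm³.
Total printed volume = 109 + 12.5 + 11.7 = 133.2 cm³.
Mass: 133.2 × 1.21 → 161.172 g.
Cost = 161.172 g / 1000 × $23.2/kg = $3.74.

$3.74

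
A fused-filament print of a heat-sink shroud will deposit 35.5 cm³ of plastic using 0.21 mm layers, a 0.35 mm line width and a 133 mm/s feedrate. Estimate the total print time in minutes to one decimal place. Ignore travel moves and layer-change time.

Line area = 0.21 × 0.35 = 0.0735 mm².
Path length: 35500 mm³ / 0.0735 mm² → 482993.2 mm.
Extrusion time: 482993.2 / 133 → 3631.5 s.
In the requested units: 3631.5 s = 60.5 minutes.

60.5 minutes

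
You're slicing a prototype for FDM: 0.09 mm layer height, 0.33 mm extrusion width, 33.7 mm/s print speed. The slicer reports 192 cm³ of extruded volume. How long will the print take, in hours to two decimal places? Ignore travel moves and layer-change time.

Extrusion cross-section = 0.09 × 0.33, so 0.0297 mm².
Total extruded path = 192000/0.0297 = 6464646.5 mm.
Extrusion time: 6464646.5 / 33.7 → 191829.3 s.
191829.3 s = 53.29 hours.

53.29 hours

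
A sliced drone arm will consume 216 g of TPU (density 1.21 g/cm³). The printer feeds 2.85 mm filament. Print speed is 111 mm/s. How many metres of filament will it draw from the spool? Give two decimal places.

27.98 m

Volume = 216 g / 1.21 g·cm⁻³ = 178.5124 cm³ = 178512.4 mm³.
Filament cross-section = π × (2.85/2)² = 6.3794 mm².
L = V/A = 178512.4/6.3794 = 27982.63 mm → 27.98 m.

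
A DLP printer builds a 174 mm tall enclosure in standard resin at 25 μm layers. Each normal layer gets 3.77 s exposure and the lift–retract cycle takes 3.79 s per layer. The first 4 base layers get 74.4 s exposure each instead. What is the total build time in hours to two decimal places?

14.69 hours

Layer count = ceil(174 / 0.025) = 6960.
Base layers: 4 × (74.4 + 3.79) → 312.76 s.
Normal layers = 6956 × (3.77 + 3.79) = 52587.36 s.
Sum: 312.76 + 52587.36 = 52900.12 s → 14.69 hours.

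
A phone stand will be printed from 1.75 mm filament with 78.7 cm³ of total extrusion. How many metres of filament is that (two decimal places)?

32.72 m

Filament cross-section = π × (1.75/2)² = 2.4053 mm².
Length = 78.7 cm³ / 2.4053 mm² = 78700 / 2.4053 = 32719.41 mm = 32.72 m.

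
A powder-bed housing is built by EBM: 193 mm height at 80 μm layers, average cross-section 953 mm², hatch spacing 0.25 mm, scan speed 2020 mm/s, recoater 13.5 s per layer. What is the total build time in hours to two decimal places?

Layers = ⌈193/0.08⌉ = 2413.
Per-layer scan distance = 953 / 0.25, so 3812 mm.
Per-layer scan time = 3812 / 2020 = 1.8871 s.
Layer cycle: 1.8871 + 13.5 → 15.3871 s.
Total: 2413 × 15.3871 s = 37129.0723 s → 10.31 hours.

10.31 hours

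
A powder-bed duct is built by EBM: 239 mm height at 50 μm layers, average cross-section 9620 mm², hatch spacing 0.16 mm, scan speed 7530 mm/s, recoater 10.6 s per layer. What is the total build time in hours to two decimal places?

Layers = ⌈239/0.05⌉ = 4780.
Hatch length per layer = 9620 / 0.16 = 60125 mm.
Scan time per layer: 60125 / 7530 → 7.9847 s.
Layer cycle: 7.9847 + 10.6 → 18.5847 s.
4780 layers × 18.5847 s/layer = 88834.866 s, i.e. 24.68 hours.

24.68 hours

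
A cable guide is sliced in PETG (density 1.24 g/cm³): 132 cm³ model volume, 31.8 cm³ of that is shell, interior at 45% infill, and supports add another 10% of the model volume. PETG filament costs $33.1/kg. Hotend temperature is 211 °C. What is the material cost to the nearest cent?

Volume inside the shell = 132 − 31.8, so 100.2 cm³.
Deposited infill: 0.45 × 100.2 → 45.09 cm³.
Support = 0.10 × 132 = 13.2 cm³.
Deposited volume: 31.8 + 45.09 + 13.2 → 90.09 cm³.
Mass = 90.09 × 1.24, so 111.7116 g.
At $33.1/kg: 111.7116/1000 × 33.1 = $3.70.

$3.70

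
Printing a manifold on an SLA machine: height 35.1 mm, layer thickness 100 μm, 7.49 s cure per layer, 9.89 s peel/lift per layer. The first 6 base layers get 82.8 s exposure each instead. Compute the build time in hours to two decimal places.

1.82 hours

Layers = ⌈35.1/0.1⌉ = 351.
Burn-in layers = 6 × (82.8 + 9.89), so 556.14 s.
Regular layers = 345 × (7.49 + 9.89), so 5996.1 s.
Sum: 556.14 + 5996.1 = 6552.24 s → 1.82 hours.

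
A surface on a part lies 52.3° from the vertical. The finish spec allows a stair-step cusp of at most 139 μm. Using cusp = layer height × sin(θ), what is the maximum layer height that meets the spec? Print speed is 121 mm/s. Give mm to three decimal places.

0.176 mm

t = h_c / sin θ = 0.139 / 0.7912 = 0.176 mm.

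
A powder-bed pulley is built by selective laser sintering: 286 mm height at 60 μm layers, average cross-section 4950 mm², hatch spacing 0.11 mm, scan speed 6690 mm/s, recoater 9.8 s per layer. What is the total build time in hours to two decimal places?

Number of layers: 286 / 0.06 → 4767 (rounded up).
Scan path per layer = 4950 / 0.11 = 45000 mm.
Scan time per layer = 45000 / 6690 = 6.7265 s.
Per-layer time: 6.7265 + 9.8 → 16.5265 s.
Build time = 4767 × 16.5265 = 78781.8255 s = 21.88 hours.

21.88 hours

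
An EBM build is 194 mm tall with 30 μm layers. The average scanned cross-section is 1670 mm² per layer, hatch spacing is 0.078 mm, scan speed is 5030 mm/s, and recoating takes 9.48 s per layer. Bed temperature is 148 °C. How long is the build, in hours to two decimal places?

Layers = ⌈194/0.03⌉ = 6467.
Hatch length per layer = 1670 / 0.078 = 21410.3 mm.
Scan time per layer = 21410.3 / 5030, so 4.2565 s.
Per-layer time = 4.2565 + 9.48, so 13.7365 s.
6467 layers × 13.7365 s/layer = 88833.9455 s, i.e. 24.68 hours.

24.68 hours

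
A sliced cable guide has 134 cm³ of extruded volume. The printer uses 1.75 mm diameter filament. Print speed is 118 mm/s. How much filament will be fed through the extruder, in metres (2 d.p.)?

55.71 m

Cross-section of 1.75 mm filament: π·(1.75/2)² = 2.4053 mm².
Length = 134 cm³ / 2.4053 mm² = 134000 / 2.4053 = 55710.31 mm = 55.71 m.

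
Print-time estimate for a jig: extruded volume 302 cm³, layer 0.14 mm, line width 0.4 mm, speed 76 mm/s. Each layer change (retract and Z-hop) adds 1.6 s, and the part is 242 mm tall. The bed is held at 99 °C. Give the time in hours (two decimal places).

20.48 hours

Line area: 0.14 × 0.4 → 0.056 mm².
Path length: 302000 mm³ / 0.056 mm² → 5392857.1 mm.
Extrusion time: 5392857.1 / 76 → 70958.6 s.
Number of layers: 242 / 0.14 → 1729 (rounded up).
Non-print overhead = 1729 × 1.6 = 2766.4 s.
Altogether 70958.6 + 2766.4 = 73725 s, i.e. 20.48 hours.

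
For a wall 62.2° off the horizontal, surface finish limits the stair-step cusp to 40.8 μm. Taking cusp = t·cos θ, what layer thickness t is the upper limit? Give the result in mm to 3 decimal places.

0.087 mm

cos(62.2°) = 0.4664; t_max = 0.0408/0.4664 = 0.087 mm.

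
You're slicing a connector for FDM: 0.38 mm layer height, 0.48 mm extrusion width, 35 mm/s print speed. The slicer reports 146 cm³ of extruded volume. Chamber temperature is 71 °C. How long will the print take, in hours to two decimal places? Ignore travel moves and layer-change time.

6.35 hours

Extrusion cross-section: 0.38 × 0.48 → 0.1824 mm².
Path length: 146000 mm³ / 0.1824 mm² → 800438.6 mm.
Time extruding: 800438.6 / 35 → 22869.7 s.
22869.7 s = 6.35 hours.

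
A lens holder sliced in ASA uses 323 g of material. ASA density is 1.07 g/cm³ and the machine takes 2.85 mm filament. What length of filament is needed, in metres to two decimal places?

Volume = 323 g / 1.07 g·cm⁻³ = 301.8692 cm³ = 301869.2 mm³.
A = π r² = π × 1.425² = 6.3794 mm².
Length = 301869.2 / 6.3794 = 47319.37 mm = 47.32 m.

47.32 m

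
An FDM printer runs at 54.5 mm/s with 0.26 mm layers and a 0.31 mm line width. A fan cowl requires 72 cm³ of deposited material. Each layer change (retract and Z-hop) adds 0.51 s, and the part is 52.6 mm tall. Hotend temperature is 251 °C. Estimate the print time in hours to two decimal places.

Bead cross-section = 0.26 × 0.31 = 0.0806 mm².
Total extruded path = 72000/0.0806 = 893300.2 mm.
Print-move time: 893300.2 / 54.5 → 16390.8 s.
Layer count = ceil(52.6 / 0.26) = 203.
Z-hop total = 203 × 0.51 = 103.53 s.
Altogether 16390.8 + 103.53 = 16494.33 s, i.e. 4.58 hours.

4.58 hours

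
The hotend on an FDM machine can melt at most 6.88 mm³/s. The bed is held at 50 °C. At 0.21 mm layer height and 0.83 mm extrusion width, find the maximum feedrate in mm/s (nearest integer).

Bead cross-section: 0.21 × 0.83 → 0.1743 mm².
Max speed = 6.88 / 0.1743 = 39.47 ≈ 39 mm/s.

39 mm/s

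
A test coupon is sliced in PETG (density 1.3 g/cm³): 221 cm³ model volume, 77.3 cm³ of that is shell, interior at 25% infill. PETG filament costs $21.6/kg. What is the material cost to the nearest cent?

Volume inside the shell: 221 − 77.3 → 143.7 cm³.
Infill volume = 0.25 × 143.7 = 35.925 cm³.
Total printed volume = 77.3 + 35.925 = 113.225 cm³.
Mass = 113.225 × 1.3, so 147.1925 g.
Cost = 147.1925 g / 1000 × $21.6/kg = $3.18.

$3.18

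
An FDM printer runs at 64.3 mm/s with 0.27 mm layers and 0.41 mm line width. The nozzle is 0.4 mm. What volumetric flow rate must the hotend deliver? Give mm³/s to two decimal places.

7.12

Extrusion cross-section: 0.27 × 0.41 → 0.1107 mm².
Volumetric flow = 64.3 × 0.1107 = 7.12 mm³/s.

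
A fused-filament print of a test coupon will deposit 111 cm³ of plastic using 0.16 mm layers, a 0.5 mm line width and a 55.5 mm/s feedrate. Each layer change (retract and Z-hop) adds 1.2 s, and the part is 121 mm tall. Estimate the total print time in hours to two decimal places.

Line area: 0.16 × 0.5 → 0.08 mm².
Path length: 111000 mm³ / 0.08 mm² → 1387500 mm.
Time extruding = 1387500 / 55.5 = 25000 s.
Layer count = ceil(121 / 0.16) = 757.
Layer-change overhead: 757 × 1.2 → 908.4 s.
Total = 25000 + 908.4 = 25908.4 s = 7.20 hours.

7.20 hours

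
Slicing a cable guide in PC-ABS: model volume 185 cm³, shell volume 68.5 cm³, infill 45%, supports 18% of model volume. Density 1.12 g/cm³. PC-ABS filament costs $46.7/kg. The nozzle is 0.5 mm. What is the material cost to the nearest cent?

$8.07

Interior volume = 185 − 68.5 = 116.5 cm³.
Deposited infill = 0.45 × 116.5 = 52.425 cm³.
Support = 0.18 × 185, so 33.3 cm³.
Total extruded: 68.5 + 52.425 + 33.3 → 154.225 cm³.
Mass = 154.225 × 1.12, so 172.732 g.
Cost = 172.732 g / 1000 × $46.7/kg = $8.07.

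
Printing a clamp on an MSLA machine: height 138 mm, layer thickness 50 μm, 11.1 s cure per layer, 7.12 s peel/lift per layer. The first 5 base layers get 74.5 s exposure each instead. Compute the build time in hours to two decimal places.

14.06 hours

Layers = ⌈138/0.05⌉ = 2760.
Burn-in layers = 5 × (74.5 + 7.12) = 408.1 s.
Normal layers: 2755 × (11.1 + 7.12) → 50196.1 s.
Total = 408.1 + 50196.1 = 50604.2 s = 14.06 hours.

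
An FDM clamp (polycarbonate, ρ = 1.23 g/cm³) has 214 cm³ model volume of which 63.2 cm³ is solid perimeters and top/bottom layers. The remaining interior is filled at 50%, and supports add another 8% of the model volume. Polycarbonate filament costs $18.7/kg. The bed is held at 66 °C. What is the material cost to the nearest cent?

$3.58

Infill region: 214 − 63.2 → 150.8 cm³.
Infill volume = 0.50 × 150.8 = 75.4 cm³.
Support: 0.08 × 214 → 17.12 cm³.
Total printed volume = 63.2 + 75.4 + 17.12, so 155.72 cm³.
Mass = 155.72 × 1.23 = 191.5356 g.
Cost = 191.5356 g / 1000 × $18.7/kg = $3.58.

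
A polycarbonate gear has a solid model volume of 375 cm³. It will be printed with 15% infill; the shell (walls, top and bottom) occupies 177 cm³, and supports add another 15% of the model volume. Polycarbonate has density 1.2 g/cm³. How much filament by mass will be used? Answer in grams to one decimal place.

315.5 g

Volume inside the shell: 375 − 177 → 198 cm³.
Infill volume = 0.15 × 198 = 29.7 cm³.
Support: 0.15 × 375 → 56.25 cm³.
Deposited volume: 177 + 29.7 + 56.25 → 262.95 cm³.
Mass: 262.95 × 1.2 → 315.54 g.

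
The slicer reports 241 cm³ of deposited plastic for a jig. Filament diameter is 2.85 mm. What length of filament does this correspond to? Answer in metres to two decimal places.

37.78 m

Filament cross-section = π × (2.85/2)² = 6.3794 mm².
Length = 241 cm³ / 6.3794 mm² = 241000 / 6.3794 = 37777.85 mm = 37.78 m.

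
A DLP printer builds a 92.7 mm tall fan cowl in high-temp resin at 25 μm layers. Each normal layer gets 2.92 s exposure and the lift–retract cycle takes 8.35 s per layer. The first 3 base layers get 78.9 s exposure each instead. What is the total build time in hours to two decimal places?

Layers = ⌈92.7/0.025⌉ = 3708.
Base layers: 3 × (78.9 + 8.35) → 261.75 s.
Regular layers = 3705 × (2.92 + 8.35) = 41755.35 s.
Total = 261.75 + 41755.35 = 42017.1 s = 11.67 hours.

11.67 hours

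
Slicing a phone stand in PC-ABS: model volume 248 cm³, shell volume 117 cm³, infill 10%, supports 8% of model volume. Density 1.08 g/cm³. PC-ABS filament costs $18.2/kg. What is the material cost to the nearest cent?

$2.95

Volume inside the shell = 248 − 117, so 131 cm³.
Infill volume = 0.10 × 131, so 13.1 cm³.
Support = 0.08 × 248, so 19.84 cm³.
Total extruded = 117 + 13.1 + 19.84 = 149.94 cm³.
Mass: 149.94 × 1.08 → 161.9352 g.
Cost = 161.9352 g / 1000 × $18.2/kg = $2.95.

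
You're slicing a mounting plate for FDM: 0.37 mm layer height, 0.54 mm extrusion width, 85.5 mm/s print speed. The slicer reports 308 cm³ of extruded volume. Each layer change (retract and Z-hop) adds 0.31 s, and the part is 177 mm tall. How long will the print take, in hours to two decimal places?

Extrusion cross-section = 0.37 × 0.54 = 0.1998 mm².
Total extruded path = 308000/0.1998 = 1541541.5 mm.
Extrusion time = 1541541.5 / 85.5 = 18029.7 s.
Number of layers: 177 / 0.37 → 479 (rounded up).
Z-hop total = 479 × 0.31, so 148.49 s.
Altogether 18029.7 + 148.49 = 18178.19 s, i.e. 5.05 hours.

5.05 hours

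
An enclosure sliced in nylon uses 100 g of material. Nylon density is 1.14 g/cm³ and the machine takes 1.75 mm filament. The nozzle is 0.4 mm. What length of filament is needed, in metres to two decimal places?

36.47 m

Volume = 100 g / 1.14 g·cm⁻³ = 87.7193 cm³ = 87719.3 mm³.
A = π r² = π × 0.875² = 2.4053 mm².
L = V/A = 87719.3/2.4053 = 36469.17 mm → 36.47 m.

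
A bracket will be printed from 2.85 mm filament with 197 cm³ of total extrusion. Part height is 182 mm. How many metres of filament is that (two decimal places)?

Cross-section of 2.85 mm filament: π·(2.85/2)² = 6.3794 mm².
L = 197000 mm³ / 6.3794 mm² = 30880.65 mm, i.e. 30.88 m.

30.88 m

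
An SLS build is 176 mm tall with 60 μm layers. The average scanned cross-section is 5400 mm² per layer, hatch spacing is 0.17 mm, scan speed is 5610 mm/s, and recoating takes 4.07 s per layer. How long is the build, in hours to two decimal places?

7.93 hours

Layers = ⌈176/0.06⌉ = 2934.
Per-layer scan distance = 5400 / 0.17 = 31764.7 mm.
Scan time per layer: 31764.7 / 5610 → 5.6622 s.
Layer cycle: 5.6622 + 4.07 → 9.7322 s.
2934 layers × 9.7322 s/layer = 28554.2748 s, i.e. 7.93 hours.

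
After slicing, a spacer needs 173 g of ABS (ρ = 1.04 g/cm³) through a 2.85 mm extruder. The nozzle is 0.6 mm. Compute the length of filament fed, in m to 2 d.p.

26.08 m

Volume = 173 g / 1.04 g·cm⁻³ = 166.3462 cm³ = 166346.2 mm³.
Filament cross-section = π × (2.85/2)² = 6.3794 mm².
Length = 166346.2 / 6.3794 = 26075.52 mm = 26.08 m.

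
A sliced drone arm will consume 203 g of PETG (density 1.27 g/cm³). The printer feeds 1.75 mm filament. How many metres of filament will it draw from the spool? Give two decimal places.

Extruded volume: 203/1.27 = 159.8425 cm³ (159842.5 mm³).
A = π r² = π × 0.875² = 2.4053 mm².
Length = 159842.5 / 2.4053 = 66454.29 mm = 66.45 m.

66.45 m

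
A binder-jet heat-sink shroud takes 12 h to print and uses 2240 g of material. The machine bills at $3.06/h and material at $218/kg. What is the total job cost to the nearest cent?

Machine-time cost = 3.06 × 12, so $36.72.
Feedstock cost = 218 × 2240/1000 = $488.32.
Total = 36.72 + 488.32 = $525.04.

$525.04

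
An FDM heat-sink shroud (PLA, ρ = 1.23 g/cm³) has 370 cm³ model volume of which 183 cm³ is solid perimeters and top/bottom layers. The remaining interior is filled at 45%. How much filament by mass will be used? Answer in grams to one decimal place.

Infill region: 370 − 183 → 187 cm³.
Infill deposited = 0.45 × 187 = 84.15 cm³.
Total printed volume = 183 + 84.15 = 267.15 cm³.
Mass: 267.15 × 1.23 → 328.5945 g.

328.6 g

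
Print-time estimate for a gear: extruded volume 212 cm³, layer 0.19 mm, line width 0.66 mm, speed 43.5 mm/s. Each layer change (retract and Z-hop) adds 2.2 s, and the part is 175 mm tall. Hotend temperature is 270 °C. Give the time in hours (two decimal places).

11.36 hours

Bead cross-section = 0.19 × 0.66 = 0.1254 mm².
Total extruded path = 212000/0.1254 = 1690590.1 mm.
Time extruding: 1690590.1 / 43.5 → 38864.1 s.
Layers = ⌈175/0.19⌉ = 922.
Non-print overhead = 922 × 2.2 = 2028.4 s.
Altogether 38864.1 + 2028.4 = 40892.5 s, i.e. 11.36 hours.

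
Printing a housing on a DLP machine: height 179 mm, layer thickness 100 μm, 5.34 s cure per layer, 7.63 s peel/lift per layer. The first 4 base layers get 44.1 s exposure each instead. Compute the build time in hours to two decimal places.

6.49 hours

Layers = ⌈179/0.1⌉ = 1790.
Base layers = 4 × (44.1 + 7.63) = 206.92 s.
Normal layers: 1786 × (5.34 + 7.63) → 23164.42 s.
Total = 206.92 + 23164.42 = 23371.34 s = 6.49 hours.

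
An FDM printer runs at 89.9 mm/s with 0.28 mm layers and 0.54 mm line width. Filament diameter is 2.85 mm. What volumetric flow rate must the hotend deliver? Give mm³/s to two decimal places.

Extrusion cross-section = 0.28 × 0.54 = 0.1512 mm².
Volumetric flow = 89.9 × 0.1512 = 13.59 mm³/s.

13.59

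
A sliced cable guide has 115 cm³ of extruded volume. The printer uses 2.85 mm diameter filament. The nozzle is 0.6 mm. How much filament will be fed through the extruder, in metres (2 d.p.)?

18.03 m

A = π r² = π × 1.425² = 6.3794 mm².
L = 115000 mm³ / 6.3794 mm² = 18026.77 mm, i.e. 18.03 m.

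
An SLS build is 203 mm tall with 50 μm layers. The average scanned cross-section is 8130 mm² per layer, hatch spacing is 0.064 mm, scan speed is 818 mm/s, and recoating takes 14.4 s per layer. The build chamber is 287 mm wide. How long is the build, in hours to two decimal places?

191.38 hours

Layers = ⌈203/0.05⌉ = 4060.
Per-layer scan distance: 8130 / 0.064 → 127031.3 mm.
Laser time per layer = 127031.3 / 818, so 155.295 s.
Per-layer time: 155.295 + 14.4 → 169.695 s.
4060 layers × 169.695 s/layer = 688961.7 s, i.e. 191.38 hours.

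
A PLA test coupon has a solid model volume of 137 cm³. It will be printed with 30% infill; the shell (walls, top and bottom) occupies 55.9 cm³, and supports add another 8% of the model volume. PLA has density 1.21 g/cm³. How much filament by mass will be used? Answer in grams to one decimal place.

110.3 g

Infill region: 137 − 55.9 → 81.1 cm³.
Infill volume = 0.30 × 81.1, so 24.33 cm³.
Support = 0.08 × 137, so 10.96 cm³.
Deposited volume = 55.9 + 24.33 + 10.96 = 91.19 cm³.
Mass = 91.19 × 1.21, so 110.3399 g.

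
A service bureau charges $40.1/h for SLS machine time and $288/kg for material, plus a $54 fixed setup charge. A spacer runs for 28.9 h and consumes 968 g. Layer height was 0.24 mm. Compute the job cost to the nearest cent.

$1491.67

Machine-time cost = 40.1 × 28.9, so $1158.89.
Material charge = 288 × 968/1000, so $278.784.
Adding setup: 1158.89 + 278.784 + 54 → 1491.674 ≈ $1491.67.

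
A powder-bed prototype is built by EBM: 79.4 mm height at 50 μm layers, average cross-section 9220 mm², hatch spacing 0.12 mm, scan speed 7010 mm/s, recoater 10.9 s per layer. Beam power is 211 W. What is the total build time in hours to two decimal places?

9.64 hours

Layer count = ceil(79.4 / 0.05) = 1588.
Scan path per layer = 9220 / 0.12, so 76833.3 mm.
Scan time per layer = 76833.3 / 7010 = 10.9605 s.
Time per layer = 10.9605 + 10.9 = 21.8605 s.
Build time = 1588 × 21.8605 = 34714.474 s = 9.64 hours.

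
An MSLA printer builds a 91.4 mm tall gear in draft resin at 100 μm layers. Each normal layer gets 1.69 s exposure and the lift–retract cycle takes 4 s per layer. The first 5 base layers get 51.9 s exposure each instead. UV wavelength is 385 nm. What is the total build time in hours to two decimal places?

Layer count = ceil(91.4 / 0.1) = 914.
Burn-in layers = 5 × (51.9 + 4), so 279.5 s.
Remaining layers = 909 × (1.69 + 4), so 5172.21 s.
Sum: 279.5 + 5172.21 = 5451.71 s → 1.51 hours.

1.51 hours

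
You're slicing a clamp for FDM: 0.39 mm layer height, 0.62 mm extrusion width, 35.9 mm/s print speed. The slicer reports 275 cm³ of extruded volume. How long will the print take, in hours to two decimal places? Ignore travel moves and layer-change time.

Bead cross-section = 0.39 × 0.62 = 0.2418 mm².
Path length: 275000 mm³ / 0.2418 mm² → 1137303.6 mm.
Time extruding = 1137303.6 / 35.9 = 31679.8 s.
31679.8 s = 8.80 hours.

8.80 hours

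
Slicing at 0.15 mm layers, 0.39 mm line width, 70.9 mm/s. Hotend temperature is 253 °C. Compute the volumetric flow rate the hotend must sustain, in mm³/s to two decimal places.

Bead cross-section = 0.15 × 0.39 = 0.0585 mm².
Q = v·A = 70.9 × 0.0585 = 4.15 mm³/s.

4.15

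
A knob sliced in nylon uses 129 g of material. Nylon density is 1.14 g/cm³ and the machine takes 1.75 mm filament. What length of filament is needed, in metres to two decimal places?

47.05 m

Extruded volume: 129/1.14 = 113.1579 cm³ (113157.9 mm³).
Filament cross-section = π × (1.75/2)² = 2.4053 mm².
L = V/A = 113157.9/2.4053 = 47045.23 mm → 47.05 m.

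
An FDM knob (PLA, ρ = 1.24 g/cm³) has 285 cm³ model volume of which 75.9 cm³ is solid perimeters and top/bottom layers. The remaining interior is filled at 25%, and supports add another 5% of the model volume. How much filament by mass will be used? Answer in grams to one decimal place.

Infill region: 285 − 75.9 → 209.1 cm³.
Deposited infill = 0.25 × 209.1 = 52.275 cm³.
Support = 0.05 × 285 = 14.25 cm³.
Total printed volume = 75.9 + 52.275 + 14.25, so 142.425 cm³.
Mass = 142.425 × 1.24, so 176.607 g.

176.6 g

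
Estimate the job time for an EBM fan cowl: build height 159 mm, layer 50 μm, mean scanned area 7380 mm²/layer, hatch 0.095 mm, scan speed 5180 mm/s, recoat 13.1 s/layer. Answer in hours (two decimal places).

Layers = ⌈159/0.05⌉ = 3180.
Scan path per layer: 7380 / 0.095 → 77684.2 mm.
Beam time per layer = 77684.2 / 5180 = 14.9969 s.
Per-layer time = 14.9969 + 13.1, so 28.0969 s.
Build time = 3180 × 28.0969 = 89348.142 s = 24.82 hours.

24.82 hours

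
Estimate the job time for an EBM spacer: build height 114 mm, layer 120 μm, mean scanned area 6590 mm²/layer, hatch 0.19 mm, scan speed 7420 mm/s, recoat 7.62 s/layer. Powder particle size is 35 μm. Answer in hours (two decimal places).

Number of layers: 114 / 0.12 → 950 (rounded up).
Hatch length per layer = 6590 / 0.19 = 34684.2 mm.
Per-layer scan time = 34684.2 / 7420 = 4.6744 s.
Time per layer: 4.6744 + 7.62 → 12.2944 s.
Total: 950 × 12.2944 s = 11679.68 s → 3.24 hours.

3.24 hours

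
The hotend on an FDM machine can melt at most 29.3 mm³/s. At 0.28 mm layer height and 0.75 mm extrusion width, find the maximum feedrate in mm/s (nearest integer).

140 mm/s

Extrusion cross-section: 0.28 × 0.75 → 0.21 mm².
Max speed = 29.3 / 0.21 = 139.52 ≈ 140 mm/s.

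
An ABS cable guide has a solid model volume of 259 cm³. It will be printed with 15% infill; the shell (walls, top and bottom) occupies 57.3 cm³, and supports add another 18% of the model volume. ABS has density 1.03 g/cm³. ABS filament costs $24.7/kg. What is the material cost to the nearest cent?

Infill region = 259 − 57.3, so 201.7 cm³.
Infill volume = 0.15 × 201.7, so 30.255 cm³.
Support = 0.18 × 259, so 46.62 cm³.
Total extruded: 57.3 + 30.255 + 46.62 → 134.175 cm³.
Mass = 134.175 × 1.03, so 138.20025 g.
Cost = 138.20025 g / 1000 × $24.7/kg = $3.41.

$3.41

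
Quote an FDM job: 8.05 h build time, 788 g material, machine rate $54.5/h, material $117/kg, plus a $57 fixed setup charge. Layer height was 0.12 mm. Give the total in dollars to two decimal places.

$587.92

Machine-time cost = 54.5 × 8.05 = $438.725.
Feedstock cost = 117 × 788/1000, so $92.196.
Adding setup: 438.725 + 92.196 + 57 → 587.921 ≈ $587.92.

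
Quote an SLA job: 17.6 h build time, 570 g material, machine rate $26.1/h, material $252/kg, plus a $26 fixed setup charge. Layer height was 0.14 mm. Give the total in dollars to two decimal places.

Time charge: 26.1 × 17.6 → $459.36.
Material charge = 252 × 570/1000, so $143.64.
Adding setup: 459.36 + 143.64 + 26 → $629.00.

$629.00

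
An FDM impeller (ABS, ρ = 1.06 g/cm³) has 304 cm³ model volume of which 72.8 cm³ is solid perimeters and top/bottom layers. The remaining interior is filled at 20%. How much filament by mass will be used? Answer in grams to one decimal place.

Volume inside the shell = 304 − 72.8, so 231.2 cm³.
Infill deposited = 0.20 × 231.2 = 46.24 cm³.
Total printed volume: 72.8 + 46.24 → 119.04 cm³.
Mass: 119.04 × 1.06 → 126.1824 g.

126.2 g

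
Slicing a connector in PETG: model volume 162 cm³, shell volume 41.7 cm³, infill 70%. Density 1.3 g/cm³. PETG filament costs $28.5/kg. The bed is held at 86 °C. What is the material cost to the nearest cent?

$4.66

Volume inside the shell = 162 − 41.7 = 120.3 cm³.
Deposited infill: 0.70 × 120.3 → 84.21 cm³.
Total printed volume = 41.7 + 84.21 = 125.91 cm³.
Mass = 125.91 × 1.3, so 163.683 g.
At $28.5/kg: 163.683/1000 × 28.5 = $4.66.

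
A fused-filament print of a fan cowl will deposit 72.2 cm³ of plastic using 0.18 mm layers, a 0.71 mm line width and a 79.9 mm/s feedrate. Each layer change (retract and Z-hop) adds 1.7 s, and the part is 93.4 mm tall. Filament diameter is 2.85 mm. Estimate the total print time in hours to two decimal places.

Line area: 0.18 × 0.71 → 0.1278 mm².
Path length: 72200 mm³ / 0.1278 mm² → 564945.2 mm.
Time extruding = 564945.2 / 79.9, so 7070.7 s.
Layer count = ceil(93.4 / 0.18) = 519.
Layer-change overhead: 519 × 1.7 → 882.3 s.
Altogether 7070.7 + 882.3 = 7953 s, i.e. 2.21 hours.

2.21 hours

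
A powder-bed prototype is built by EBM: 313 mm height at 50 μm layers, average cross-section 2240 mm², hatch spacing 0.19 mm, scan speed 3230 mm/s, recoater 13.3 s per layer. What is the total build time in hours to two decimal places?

Layer count = ceil(313 / 0.05) = 6260.
Scan path per layer: 2240 / 0.19 → 11789.5 mm.
Per-layer scan time = 11789.5 / 3230 = 3.65 s.
Layer cycle = 3.65 + 13.3, so 16.95 s.
Total: 6260 × 16.95 s = 106107 s → 29.47 hours.

29.47 hours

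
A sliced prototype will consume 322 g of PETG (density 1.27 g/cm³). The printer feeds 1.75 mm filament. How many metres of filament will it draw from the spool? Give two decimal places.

105.41 m

Extruded volume: 322/1.27 = 253.5433 cm³ (253543.3 mm³).
Filament cross-section = π × (1.75/2)² = 2.4053 mm².
L = V/A = 253543.3/2.4053 = 105410.26 mm → 105.41 m.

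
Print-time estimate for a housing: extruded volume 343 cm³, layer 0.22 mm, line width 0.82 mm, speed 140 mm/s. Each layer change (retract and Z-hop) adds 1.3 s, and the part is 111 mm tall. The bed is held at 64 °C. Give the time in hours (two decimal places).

3.95 hours

Line area: 0.22 × 0.82 → 0.1804 mm².
Path length: 343000 mm³ / 0.1804 mm² → 1901330.4 mm.
Extrusion time: 1901330.4 / 140 → 13580.9 s.
Number of layers: 111 / 0.22 → 505 (rounded up).
Z-hop total: 505 × 1.3 → 656.5 s.
Altogether 13580.9 + 656.5 = 14237.4 s, i.e. 3.95 hours.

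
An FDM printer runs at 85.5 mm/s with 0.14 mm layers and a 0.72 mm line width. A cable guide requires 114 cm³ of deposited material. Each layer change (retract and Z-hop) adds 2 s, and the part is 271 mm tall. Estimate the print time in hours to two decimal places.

Line area: 0.14 × 0.72 → 0.1008 mm².
Toolpath length = 114 cm³ / 0.1008 mm² = 114000 / 0.1008 = 1130952.4 mm.
Time extruding = 1130952.4 / 85.5 = 13227.5 s.
Layers = ⌈271/0.14⌉ = 1936.
Z-hop total = 1936 × 2, so 3872 s.
Total = 13227.5 + 3872 = 17099.5 s = 4.75 hours.

4.75 hours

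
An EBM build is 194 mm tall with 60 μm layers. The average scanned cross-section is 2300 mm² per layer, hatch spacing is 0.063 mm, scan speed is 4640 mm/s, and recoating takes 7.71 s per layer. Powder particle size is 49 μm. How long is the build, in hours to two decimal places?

Layer count = ceil(194 / 0.06) = 3234.
Per-layer scan distance = 2300 / 0.063, so 36507.9 mm.
Scan time per layer = 36507.9 / 4640, so 7.8681 s.
Per-layer time: 7.8681 + 7.71 → 15.5781 s.
Build time = 3234 × 15.5781 = 50379.5754 s = 13.99 hours.

13.99 hours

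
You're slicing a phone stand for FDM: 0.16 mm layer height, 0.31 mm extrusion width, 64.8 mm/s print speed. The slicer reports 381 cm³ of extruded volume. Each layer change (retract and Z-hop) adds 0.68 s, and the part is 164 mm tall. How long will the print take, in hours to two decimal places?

33.12 hours

Line area = 0.16 × 0.31, so 0.0496 mm².
Toolpath length = 381 cm³ / 0.0496 mm² = 381000 / 0.0496 = 7681451.6 mm.
Time extruding = 7681451.6 / 64.8, so 118540.9 s.
Number of layers: 164 / 0.16 → 1025 (rounded up).
Z-hop total: 1025 × 0.68 → 697 s.
Altogether 118540.9 + 697 = 119237.9 s, i.e. 33.12 hours.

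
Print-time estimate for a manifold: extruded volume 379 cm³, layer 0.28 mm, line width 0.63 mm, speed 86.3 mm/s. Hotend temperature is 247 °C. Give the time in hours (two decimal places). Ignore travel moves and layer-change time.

Bead cross-section = 0.28 × 0.63 = 0.1764 mm².
Path length: 379000 mm³ / 0.1764 mm² → 2148526.1 mm.
Print-move time = 2148526.1 / 86.3 = 24896 s.
24896 s = 6.92 hours.

6.92 hours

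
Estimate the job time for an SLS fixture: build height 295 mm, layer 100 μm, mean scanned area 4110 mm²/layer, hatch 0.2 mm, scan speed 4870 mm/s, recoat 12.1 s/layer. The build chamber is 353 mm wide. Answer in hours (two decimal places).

Layers = ⌈295/0.1⌉ = 2950.
Hatch length per layer = 4110 / 0.2, so 20550 mm.
Scan time per layer = 20550 / 4870, so 4.2197 s.
Time per layer: 4.2197 + 12.1 → 16.3197 s.
Build time = 2950 × 16.3197 = 48143.115 s = 13.37 hours.

13.37 hours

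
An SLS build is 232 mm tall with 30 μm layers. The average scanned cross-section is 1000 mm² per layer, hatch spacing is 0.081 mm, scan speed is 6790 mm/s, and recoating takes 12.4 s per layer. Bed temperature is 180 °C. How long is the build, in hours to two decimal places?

30.55 hours

Layers = ⌈232/0.03⌉ = 7734.
Per-layer scan distance = 1000 / 0.081, so 12345.7 mm.
Laser time per layer = 12345.7 / 6790 = 1.8182 s.
Per-layer time: 1.8182 + 12.4 → 14.2182 s.
Build time = 7734 × 14.2182 = 109963.5588 s = 30.55 hours.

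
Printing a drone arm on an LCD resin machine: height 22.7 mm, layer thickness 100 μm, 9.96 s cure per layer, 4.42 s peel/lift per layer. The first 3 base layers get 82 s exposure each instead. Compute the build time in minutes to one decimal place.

Number of layers: 22.7 / 0.1 → 227 (rounded up).
Base layers: 3 × (82 + 4.42) → 259.26 s.
Normal layers = 224 × (9.96 + 4.42) = 3221.12 s.
Sum: 259.26 + 3221.12 = 3480.38 s → 58.0 minutes.

58.0 minutes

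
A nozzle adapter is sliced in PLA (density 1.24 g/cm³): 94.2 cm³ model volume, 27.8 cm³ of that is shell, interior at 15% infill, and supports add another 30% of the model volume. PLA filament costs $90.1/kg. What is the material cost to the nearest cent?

$7.38

Volume inside the shell: 94.2 − 27.8 → 66.4 cm³.
Deposited infill = 0.15 × 66.4, so 9.96 cm³.
Support = 0.30 × 94.2 = 28.26 cm³.
Total printed volume = 27.8 + 9.96 + 28.26, so 66.02 cm³.
Mass = 66.02 × 1.24 = 81.8648 g.
At $90.1/kg: 81.8648/1000 × 90.1 = $7.38.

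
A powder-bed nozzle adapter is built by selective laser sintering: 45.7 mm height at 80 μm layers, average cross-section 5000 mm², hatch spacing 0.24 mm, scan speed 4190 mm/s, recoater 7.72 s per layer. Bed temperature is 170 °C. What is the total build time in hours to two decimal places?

Layer count = ceil(45.7 / 0.08) = 572.
Scan path per layer = 5000 / 0.24 = 20833.3 mm.
Scan time per layer: 20833.3 / 4190 → 4.9721 s.
Layer cycle: 4.9721 + 7.72 → 12.6921 s.
Total: 572 × 12.6921 s = 7259.8812 s → 2.02 hours.

2.02 hours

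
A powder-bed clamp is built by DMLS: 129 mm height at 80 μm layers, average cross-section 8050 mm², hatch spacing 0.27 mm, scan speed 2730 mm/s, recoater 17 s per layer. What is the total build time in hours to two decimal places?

12.51 hours

Layers = ⌈129/0.08⌉ = 1613.
Hatch length per layer: 8050 / 0.27 → 29814.8 mm.
Laser time per layer: 29814.8 / 2730 → 10.9212 s.
Per-layer time = 10.9212 + 17, so 27.9212 s.
Total: 1613 × 27.9212 s = 45036.8956 s → 12.51 hours.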